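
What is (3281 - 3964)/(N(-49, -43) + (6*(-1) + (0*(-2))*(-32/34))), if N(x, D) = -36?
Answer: 683/42 ≈ 16.262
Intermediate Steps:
(3281 - 3964)/(N(-49, -43) + (6*(-1) + (0*(-2))*(-32/34))) = (3281 - 3964)/(-36 + (6*(-1) + (0*(-2))*(-32/34))) = -683/(-36 + (-6 + 0*(-32*1/34))) = -683/(-36 + (-6 + 0*(-16/17))) = -683/(-36 + (-6 + 0)) = -683/(-36 - 6) = -683/(-42) = -683*(-1/42) = 683/42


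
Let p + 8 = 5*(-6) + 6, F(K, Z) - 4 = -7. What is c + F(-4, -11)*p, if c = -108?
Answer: -12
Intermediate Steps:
F(K, Z) = -3 (F(K, Z) = 4 - 7 = -3)
p = -32 (p = -8 + (5*(-6) + 6) = -8 + (-30 + 6) = -8 - 24 = -32)
c + F(-4, -11)*p = -108 - 3*(-32) = -108 + 96 = -12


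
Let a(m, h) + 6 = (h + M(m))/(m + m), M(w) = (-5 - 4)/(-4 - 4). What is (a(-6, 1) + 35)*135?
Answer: 124515/32 ≈ 3891.1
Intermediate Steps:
M(w) = 9/8 (M(w) = -9/(-8) = -9*(-⅛) = 9/8)
a(m, h) = -6 + (9/8 + h)/(2*m) (a(m, h) = -6 + (h + 9/8)/(m + m) = -6 + (9/8 + h)/((2*m)) = -6 + (9/8 + h)*(1/(2*m)) = -6 + (9/8 + h)/(2*m))
(a(-6, 1) + 35)*135 = ((1/16)*(9 - 96*(-6) + 8*1)/(-6) + 35)*135 = ((1/16)*(-⅙)*(9 + 576 + 8) + 35)*135 = ((1/16)*(-⅙)*593 + 35)*135 = (-593/96 + 35)*135 = (2767/96)*135 = 124515/32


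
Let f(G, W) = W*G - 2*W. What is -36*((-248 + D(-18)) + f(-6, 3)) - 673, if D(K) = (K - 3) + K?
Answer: 10523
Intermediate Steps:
f(G, W) = -2*W + G*W (f(G, W) = G*W - 2*W = -2*W + G*W)
D(K) = -3 + 2*K (D(K) = (-3 + K) + K = -3 + 2*K)
-36*((-248 + D(-18)) + f(-6, 3)) - 673 = -36*((-248 + (-3 + 2*(-18))) + 3*(-2 - 6)) - 673 = -36*((-248 + (-3 - 36)) + 3*(-8)) - 673 = -36*((-248 - 39) - 24) - 673 = -36*(-287 - 24) - 673 = -36*(-311) - 673 = 11196 - 673 = 10523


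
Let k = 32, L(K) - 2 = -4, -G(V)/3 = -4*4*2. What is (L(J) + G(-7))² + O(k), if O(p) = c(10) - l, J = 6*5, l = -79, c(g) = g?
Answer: 8925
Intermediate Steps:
G(V) = 96 (G(V) = -3*(-4*4)*2 = -(-48)*2 = -3*(-32) = 96)
J = 30
L(K) = -2 (L(K) = 2 - 4 = -2)
O(p) = 89 (O(p) = 10 - 1*(-79) = 10 + 79 = 89)
(L(J) + G(-7))² + O(k) = (-2 + 96)² + 89 = 94² + 89 = 8836 + 89 = 8925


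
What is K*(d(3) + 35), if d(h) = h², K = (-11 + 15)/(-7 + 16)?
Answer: 176/9 ≈ 19.556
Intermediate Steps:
K = 4/9 ≈ 0.44444
K*(d(3) + 35) = 4*(3² + 35)/9 = 4*(9 + 35)/9 = (4/9)*44 = 176/9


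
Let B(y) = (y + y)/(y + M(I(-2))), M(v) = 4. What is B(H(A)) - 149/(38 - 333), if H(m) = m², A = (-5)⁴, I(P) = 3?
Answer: 288672471/115235555 ≈ 2.5051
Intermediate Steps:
A = 625
B(y) = 2*y/(4 + y) (B(y) = (y + y)/(y + 4) = (2*y)/(4 + y) = 2*y/(4 + y))
B(H(A)) - 149/(38 - 333) = 2*625²/(4 + 625²) - 149/(38 - 333) = 2*390625/(4 + 390625) - 149/(-295) = 2*390625/390629 - 1/295*(-149) = 2*390625*(1/390629) + 149/295 = 781250/390629 + 149/295 = 288672471/115235555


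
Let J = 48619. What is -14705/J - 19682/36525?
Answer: -1494019283/1775808975 ≈ -0.84132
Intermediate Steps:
-14705/J - 19682/36525 = -14705/48619 - 19682/36525 = -1494019283/1775808975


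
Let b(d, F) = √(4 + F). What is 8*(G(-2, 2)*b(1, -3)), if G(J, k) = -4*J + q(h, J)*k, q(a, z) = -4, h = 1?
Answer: 0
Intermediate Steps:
G(J, k) = -4*J - 4*k
8*(G(-2, 2)*b(1, -3)) = 8*((-4*(-2) - 4*2)*√(4 - 3)) = 8*((8 - 8)*√1) = 8*(0*1) = 8*0 = 0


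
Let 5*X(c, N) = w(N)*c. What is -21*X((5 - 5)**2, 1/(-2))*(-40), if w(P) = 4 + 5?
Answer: 0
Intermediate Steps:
w(P) = 9
X(c, N) = 9*c/5 (X(c, N) = (9*c)/5 = 9*c/5)
-21*X((5 - 5)**2, 1/(-2))*(-40) = -189*(5 - 5)**2/5*(-40) = -189*0**2/5*(-40) = -189*0/5*(-40) = -21*0*(-40) = 0*(-40) = 0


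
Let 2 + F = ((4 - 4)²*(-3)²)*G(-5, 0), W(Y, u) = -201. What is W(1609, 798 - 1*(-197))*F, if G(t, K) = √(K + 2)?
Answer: 402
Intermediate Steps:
G(t, K) = √(2 + K)
F = -2 (F = -2 + ((4 - 4)²*(-3)²)*√(2 + 0) = -2 + (0²*9)*√2 = -2 + (0*9)*√2 = -2 + 0*√2 = -2 + 0 = -2)
W(1609, 798 - 1*(-197))*F = -201*(-2) = 402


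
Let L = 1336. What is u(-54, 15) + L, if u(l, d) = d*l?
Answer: 526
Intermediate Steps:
u(-54, 15) + L = 15*(-54) + 1336 = -810 + 1336 = 526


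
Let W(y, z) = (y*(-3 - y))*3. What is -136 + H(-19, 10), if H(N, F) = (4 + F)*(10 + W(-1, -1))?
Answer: 88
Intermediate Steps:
W(y, z) = 3*y*(-3 - y)
H(N, F) = 64 + 16*F (H(N, F) = (4 + F)*(10 - 3*(-1)*(3 - 1)) = (4 + F)*(10 - 3*(-1)*2) = (4 + F)*(10 + 6) = (4 + F)*16 = 64 + 16*F)
-136 + H(-19, 10) = -136 + (64 + 16*10) = -136 + (64 + 160) = -136 + 224 = 88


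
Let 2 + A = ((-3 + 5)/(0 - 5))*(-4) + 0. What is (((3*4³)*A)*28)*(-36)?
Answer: 387072/5 ≈ 77414.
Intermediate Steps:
A = -⅖ (A = -2 + (((-3 + 5)/(0 - 5))*(-4) + 0) = -2 + ((2/(-5))*(-4) + 0) = -2 + ((2*(-⅕))*(-4) + 0) = -2 + (-⅖*(-4) + 0) = -2 + (8/5 + 0) = -2 + 8/5 = -⅖ ≈ -0.40000)
(((3*4³)*A)*28)*(-36) = (((3*4³)*(-⅖))*28)*(-36) = (((3*64)*(-⅖))*28)*(-36) = ((192*(-⅖))*28)*(-36) = -384/5*28*(-36) = -10752/5*(-36) = 387072/5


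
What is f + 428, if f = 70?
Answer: 498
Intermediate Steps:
f + 428 = 70 + 428 = 498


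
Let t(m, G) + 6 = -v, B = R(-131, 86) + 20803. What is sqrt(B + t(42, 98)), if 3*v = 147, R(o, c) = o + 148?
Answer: sqrt(20765) ≈ 144.10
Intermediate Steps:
R(o, c) = 148 + o
B = 20820 (B = (148 - 131) + 20803 = 17 + 20803 = 20820)
v = 49 (v = (1/3)*147 = 49)
t(m, G) = -55 (t(m, G) = -6 - 1*49 = -6 - 49 = -55)
sqrt(B + t(42, 98)) = sqrt(20820 - 55) = sqrt(20765)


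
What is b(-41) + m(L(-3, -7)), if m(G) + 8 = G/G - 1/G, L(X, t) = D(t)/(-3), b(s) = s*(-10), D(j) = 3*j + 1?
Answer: 8057/20 ≈ 402.85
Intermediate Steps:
D(j) = 1 + 3*j
b(s) = -10*s
L(X, t) = -1/3 - t (L(X, t) = (1 + 3*t)/(-3) = (1 + 3*t)*(-1/3) = -1/3 - t)
m(G) = -7 - 1/G (m(G) = -8 + (G/G - 1/G) = -8 + (1 - 1/G) = -7 - 1/G)
b(-41) + m(L(-3, -7)) = -10*(-41) + (-7 - 1/(-1/3 - 1*(-7))) = 410 + (-7 - 1/(-1/3 + 7)) = 410 + (-7 - 1/20/3) = 410 + (-7 - 1*3/20) = 410 + (-7 - 3/20) = 410 - 143/20 = 8057/20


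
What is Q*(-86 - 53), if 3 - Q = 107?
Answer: 14456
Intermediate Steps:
Q = -104 (Q = 3 - 1*107 = 3 - 107 = -104)
Q*(-86 - 53) = -104*(-86 - 53) = -104*(-139) = 14456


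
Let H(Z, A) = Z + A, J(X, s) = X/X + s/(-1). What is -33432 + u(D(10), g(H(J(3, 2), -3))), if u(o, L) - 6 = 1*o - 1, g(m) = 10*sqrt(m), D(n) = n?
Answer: -33417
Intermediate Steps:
J(X, s) = 1 - s (J(X, s) = 1 + s*(-1) = 1 - s)
H(Z, A) = A + Z
u(o, L) = 5 + o (u(o, L) = 6 + (1*o - 1) = 6 + (o - 1) = 6 + (-1 + o) = 5 + o)
-33432 + u(D(10), g(H(J(3, 2), -3))) = -33432 + (5 + 10) = -33432 + 15 = -33417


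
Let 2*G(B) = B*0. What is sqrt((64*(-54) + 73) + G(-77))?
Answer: I*sqrt(3383) ≈ 58.164*I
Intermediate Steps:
G(B) = 0 (G(B) = (B*0)/2 = (1/2)*0 = 0)
sqrt((64*(-54) + 73) + G(-77)) = sqrt((64*(-54) + 73) + 0) = sqrt((-3456 + 73) + 0) = sqrt(-3383 + 0) = sqrt(-3383) = I*sqrt(3383)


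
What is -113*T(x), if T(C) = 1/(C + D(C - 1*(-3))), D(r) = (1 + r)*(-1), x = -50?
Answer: 113/4 ≈ 28.250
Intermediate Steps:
D(r) = -1 - r
T(C) = -1/4 (T(C) = 1/(C + (-1 - (C - 1*(-3)))) = 1/(C + (-1 - (C + 3))) = 1/(C + (-1 - (3 + C))) = 1/(C + (-1 + (-3 - C))) = 1/(C + (-4 - C)) = 1/(-4) = -1/4)
-113*T(x) = -113*(-1/4) = 113/4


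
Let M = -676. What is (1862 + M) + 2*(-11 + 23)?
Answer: 1210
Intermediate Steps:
(1862 + M) + 2*(-11 + 23) = (1862 - 676) + 2*(-11 + 23) = 1186 + 2*12 = 1186 + 24 = 1210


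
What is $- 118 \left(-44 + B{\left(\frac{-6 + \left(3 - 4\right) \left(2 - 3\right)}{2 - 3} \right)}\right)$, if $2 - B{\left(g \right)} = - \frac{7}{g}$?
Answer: $\frac{23954}{5} \approx 4790.8$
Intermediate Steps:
$B{\left(g \right)} = 2 + \frac{7}{g}$ ($B{\left(g \right)} = 2 - - \frac{7}{g} = 2 + \frac{7}{g}$)
$- 118 \left(-44 + B{\left(\frac{-6 + \left(3 - 4\right) \left(2 - 3\right)}{2 - 3} \right)}\right) = - 118 \left(-44 + \left(2 + \frac{7}{\left(-6 + \left(3 - 4\right) \left(2 - 3\right)\right) \frac{1}{2 - 3}}\right)\right) = - 118 \left(-44 + \left(2 + \frac{7}{\left(-6 - \left(2 - 3\right)\right) \frac{1}{-1}}\right)\right) = - 118 \left(-44 + \left(2 + \frac{7}{\left(-6 - -1\right) \left(-1\right)}\right)\right) = - 118 \left(-44 + \left(2 + \frac{7}{\left(-6 + 1\right) \left(-1\right)}\right)\right) = - 118 \left(-44 + \left(2 + \frac{7}{\left(-5\right) \left(-1\right)}\right)\right) = - 118 \left(-44 + \left(2 + \frac{7}{5}\right)\right) = - 118 \left(-44 + \frac{17}{5}\right) = \left(-118\right) \left(- \frac{203}{5}\right) = \frac{23954}{5}$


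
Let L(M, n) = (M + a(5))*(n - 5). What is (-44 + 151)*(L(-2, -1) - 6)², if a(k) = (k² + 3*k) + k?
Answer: 7457472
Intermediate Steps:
a(k) = k² + 4*k
L(M, n) = (-5 + n)*(45 + M) (L(M, n) = (M + 5*(4 + 5))*(n - 5) = (M + 5*9)*(-5 + n) = (M + 45)*(-5 + n) = (45 + M)*(-5 + n) = (-5 + n)*(45 + M))
(-44 + 151)*(L(-2, -1) - 6)² = (-44 + 151)*((-225 - 5*(-2) + 45*(-1) - 2*(-1)) - 6)² = 107*((-225 + 10 - 45 + 2) - 6)² = 107*(-258 - 6)² = 107*(-264)² = 107*69696 = 7457472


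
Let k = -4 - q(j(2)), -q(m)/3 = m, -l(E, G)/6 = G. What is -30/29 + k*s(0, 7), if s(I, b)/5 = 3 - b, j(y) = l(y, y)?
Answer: 23170/29 ≈ 798.97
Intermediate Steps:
l(E, G) = -6*G
j(y) = -6*y
q(m) = -3*m
s(I, b) = 15 - 5*b (s(I, b) = 5*(3 - b) = 15 - 5*b)
k = -40 (k = -4 - (-3)*(-6*2) = -4 - (-3)*(-12) = -4 - 1*36 = -4 - 36 = -40)
-30/29 + k*s(0, 7) = -30/29 - 40*(15 - 5*7) = -30*1/29 - 40*(15 - 35) = -30/29 - 40*(-20) = -30/29 + 800 = 23170/29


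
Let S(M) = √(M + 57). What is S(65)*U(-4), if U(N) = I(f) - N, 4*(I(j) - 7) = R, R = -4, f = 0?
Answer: 10*√122 ≈ 110.45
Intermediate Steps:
I(j) = 6 (I(j) = 7 + (¼)*(-4) = 7 - 1 = 6)
S(M) = √(57 + M)
U(N) = 6 - N
S(65)*U(-4) = √(57 + 65)*(6 - 1*(-4)) = √122*(6 + 4) = √122*10 = 10*√122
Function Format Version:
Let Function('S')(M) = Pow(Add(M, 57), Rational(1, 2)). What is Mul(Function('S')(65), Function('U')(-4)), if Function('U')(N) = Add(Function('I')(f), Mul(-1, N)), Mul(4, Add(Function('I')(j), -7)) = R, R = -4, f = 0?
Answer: Mul(10, Pow(122, Rational(1, 2))) ≈ 110.45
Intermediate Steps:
Function('I')(j) = 6 (Function('I')(j) = Add(7, Mul(Rational(1, 4), -4)) = Add(7, -1) = 6)
Function('S')(M) = Pow(Add(57, M), Rational(1, 2))
Function('U')(N) = Add(6, Mul(-1, N))
Mul(Function('S')(65), Function('U')(-4)) = Mul(Pow(Add(57, 65), Rational(1, 2)), Add(6, Mul(-1, -4))) = Mul(Pow(122, Rational(1, 2)), Add(6, 4)) = Mul(Pow(122, Rational(1, 2)), 10) = Mul(10, Pow(122, Rational(1, 2)))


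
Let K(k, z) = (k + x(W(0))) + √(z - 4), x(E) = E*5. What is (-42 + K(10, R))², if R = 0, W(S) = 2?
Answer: 480 - 88*I ≈ 480.0 - 88.0*I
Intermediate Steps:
x(E) = 5*E
K(k, z) = 10 + k + √(-4 + z) (K(k, z) = (k + 5*2) + √(z - 4) = (k + 10) + √(-4 + z) = (10 + k) + √(-4 + z) = 10 + k + √(-4 + z))
(-42 + K(10, R))² = (-42 + (10 + 10 + √(-4 + 0)))² = (-42 + (10 + 10 + √(-4)))² = (-42 + (10 + 10 + 2*I))² = (-42 + (20 + 2*I))² = (-22 + 2*I)²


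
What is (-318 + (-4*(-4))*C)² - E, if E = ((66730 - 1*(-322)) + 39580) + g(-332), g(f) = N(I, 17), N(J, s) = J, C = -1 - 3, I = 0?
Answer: 39292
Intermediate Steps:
C = -4
g(f) = 0
E = 106632 (E = ((66730 - 1*(-322)) + 39580) + 0 = ((66730 + 322) + 39580) + 0 = (67052 + 39580) + 0 = 106632 + 0 = 106632)
(-318 + (-4*(-4))*C)² - E = (-318 - 4*(-4)*(-4))² - 1*106632 = (-318 + 16*(-4))² - 106632 = (-318 - 64)² - 106632 = (-382)² - 106632 = 145924 - 106632 = 39292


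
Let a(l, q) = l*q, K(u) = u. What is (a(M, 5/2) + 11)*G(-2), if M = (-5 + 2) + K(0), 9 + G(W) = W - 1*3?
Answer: -49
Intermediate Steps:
G(W) = -12 + W (G(W) = -9 + (W - 1*3) = -9 + (W - 3) = -9 + (-3 + W) = -12 + W)
M = -3 (M = (-5 + 2) + 0 = -3 + 0 = -3)
(a(M, 5/2) + 11)*G(-2) = (-15/2 + 11)*(-12 - 2) = (-15/2 + 11)*(-14) = (7/2)*(-14) = -49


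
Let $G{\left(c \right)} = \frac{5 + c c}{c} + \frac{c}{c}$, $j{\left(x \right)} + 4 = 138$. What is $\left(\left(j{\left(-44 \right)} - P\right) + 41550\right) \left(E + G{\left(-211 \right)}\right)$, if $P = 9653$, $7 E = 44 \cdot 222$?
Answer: $\frac{56081252133}{1477} \approx 3.797 \cdot 10^{7}$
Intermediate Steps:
$j{\left(x \right)} = 134$ ($j{\left(x \right)} = -4 + 138 = 134$)
$E = \frac{9768}{7}$ ($E = \frac{44 \cdot 222}{7} = \frac{1}{7} \cdot 9768 = \frac{9768}{7} \approx 1395.4$)
$G{\left(c \right)} = 1 + \frac{5 + c^{2}}{c}$ ($G{\left(c \right)} = \frac{5 + c^{2}}{c} + 1 = 1 + \frac{5 + c^{2}}{c}$)
$\left(\left(j{\left(-44 \right)} - P\right) + 41550\right) \left(E + G{\left(-211 \right)}\right) = \left(\left(134 - 9653\right) + 41550\right) \left(\frac{9768}{7} + \left(1 - 211 + \frac{5}{-211}\right)\right) = \left(\left(134 - 9653\right) + 41550\right) \left(\frac{9768}{7} + \left(1 - 211 + 5 \left(- \frac{1}{211}\right)\right)\right) = \left(-9519 + 41550\right) \left(\frac{9768}{7} - \frac{44315}{211}\right) = 32031 \left(\frac{9768}{7} - \frac{44315}{211}\right) = 32031 \cdot \frac{1750843}{1477} = \frac{56081252133}{1477}$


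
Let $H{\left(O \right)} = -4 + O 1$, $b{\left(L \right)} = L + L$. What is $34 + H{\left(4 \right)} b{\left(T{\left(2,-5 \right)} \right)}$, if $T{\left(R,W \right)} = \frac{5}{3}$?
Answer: $34$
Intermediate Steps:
$T{\left(R,W \right)} = \frac{5}{3}$ ($T{\left(R,W \right)} = 5 \cdot \frac{1}{3} = \frac{5}{3}$)
$b{\left(L \right)} = 2 L$
$H{\left(O \right)} = -4 + O$
$34 + H{\left(4 \right)} b{\left(T{\left(2,-5 \right)} \right)} = 34 + \left(-4 + 4\right) 2 \cdot \frac{5}{3} = 34 + 0 \cdot \frac{10}{3} = 34 + 0 = 34$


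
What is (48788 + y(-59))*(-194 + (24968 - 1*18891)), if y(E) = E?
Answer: 286672707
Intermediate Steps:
(48788 + y(-59))*(-194 + (24968 - 1*18891)) = (48788 - 59)*(-194 + (24968 - 1*18891)) = 48729*(-194 + (24968 - 18891)) = 48729*(-194 + 6077) = 48729*5883 = 286672707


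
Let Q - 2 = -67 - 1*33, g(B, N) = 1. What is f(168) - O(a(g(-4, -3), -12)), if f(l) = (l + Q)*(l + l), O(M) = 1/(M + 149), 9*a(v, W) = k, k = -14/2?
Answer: 31375671/1334 ≈ 23520.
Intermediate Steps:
k = -7 (k = -14*1/2 = -7)
a(v, W) = -7/9 (a(v, W) = (1/9)*(-7) = -7/9)
Q = -98 (Q = 2 + (-67 - 1*33) = 2 + (-67 - 33) = 2 - 100 = -98)
O(M) = 1/(149 + M)
f(l) = 2*l*(-98 + l) (f(l) = (l - 98)*(l + l) = (-98 + l)*(2*l) = 2*l*(-98 + l))
f(168) - O(a(g(-4, -3), -12)) = 2*168*(-98 + 168) - 1/(149 - 7/9) = 2*168*70 - 1/1334/9 = 23520 - 1*9/1334 = 23520 - 9/1334 = 31375671/1334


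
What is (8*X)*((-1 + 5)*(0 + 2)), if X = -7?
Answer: -448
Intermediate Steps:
(8*X)*((-1 + 5)*(0 + 2)) = (8*(-7))*((-1 + 5)*(0 + 2)) = -224*2 = -56*8 = -448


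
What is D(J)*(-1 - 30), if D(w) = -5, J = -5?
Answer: 155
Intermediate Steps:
D(J)*(-1 - 30) = -5*(-1 - 30) = -5*(-31) = 155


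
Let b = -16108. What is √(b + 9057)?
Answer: I*√7051 ≈ 83.97*I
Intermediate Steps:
√(b + 9057) = √(-16108 + 9057) = √(-7051) = I*√7051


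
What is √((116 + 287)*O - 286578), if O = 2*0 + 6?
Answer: 16*I*√1110 ≈ 533.07*I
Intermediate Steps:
O = 6 (O = 0 + 6 = 6)
√((116 + 287)*O - 286578) = √((116 + 287)*6 - 286578) = √(403*6 - 286578) = √(2418 - 286578) = √(-284160) = 16*I*√1110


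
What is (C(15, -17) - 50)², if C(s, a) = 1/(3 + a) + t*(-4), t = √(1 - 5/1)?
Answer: 478857/196 + 5608*I/7 ≈ 2443.1 + 801.14*I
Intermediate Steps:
t = 2*I (t = √(1 - 5*1) = √(1 - 5) = √(-4) = 2*I ≈ 2.0*I)
C(s, a) = 1/(3 + a) - 8*I (C(s, a) = 1/(3 + a) + (2*I)*(-4) = 1/(3 + a) - 8*I)
(C(15, -17) - 50)² = ((1 - 24*I - 8*I*(-17))/(3 - 17) - 50)² = ((1 - 24*I + 136*I)/(-14) - 50)² = (-(1 + 112*I)/14 - 50)² = ((-1/14 - 8*I) - 50)² = (-701/14 - 8*I)²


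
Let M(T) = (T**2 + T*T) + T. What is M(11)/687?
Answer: 253/687 ≈ 0.36827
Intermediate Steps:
M(T) = T + 2*T**2 (M(T) = (T**2 + T**2) + T = 2*T**2 + T = T + 2*T**2)
M(11)/687 = (11*(1 + 2*11))/687 = (11*(1 + 22))*(1/687) = (11*23)*(1/687) = 253*(1/687) = 253/687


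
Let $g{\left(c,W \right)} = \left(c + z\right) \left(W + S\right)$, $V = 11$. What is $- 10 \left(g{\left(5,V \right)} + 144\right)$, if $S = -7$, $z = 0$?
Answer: $-1640$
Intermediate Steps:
$g{\left(c,W \right)} = c \left(-7 + W\right)$ ($g{\left(c,W \right)} = \left(c + 0\right) \left(W - 7\right) = c \left(-7 + W\right)$)
$- 10 \left(g{\left(5,V \right)} + 144\right) = - 10 \left(5 \left(-7 + 11\right) + 144\right) = - 10 \left(5 \cdot 4 + 144\right) = - 10 \left(20 + 144\right) = \left(-10\right) 164 = -1640$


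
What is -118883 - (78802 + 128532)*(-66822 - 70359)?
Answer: 28442166571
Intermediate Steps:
-118883 - (78802 + 128532)*(-66822 - 70359) = -118883 - 207334*(-137181) = -118883 - 1*(-28442285454) = -118883 + 28442285454 = 28442166571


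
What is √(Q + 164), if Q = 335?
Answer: √499 ≈ 22.338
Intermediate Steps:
√(Q + 164) = √(335 + 164) = √499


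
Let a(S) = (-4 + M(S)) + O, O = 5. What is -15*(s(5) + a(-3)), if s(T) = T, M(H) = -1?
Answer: -75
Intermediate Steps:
a(S) = 0 (a(S) = (-4 - 1) + 5 = -5 + 5 = 0)
-15*(s(5) + a(-3)) = -15*(5 + 0) = -15*5 = -75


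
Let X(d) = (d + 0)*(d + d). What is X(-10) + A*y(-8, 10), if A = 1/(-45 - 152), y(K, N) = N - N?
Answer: 200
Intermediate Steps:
y(K, N) = 0
X(d) = 2*d² (X(d) = d*(2*d) = 2*d²)
A = -1/197 (A = 1/(-197) = -1/197 ≈ -0.0050761)
X(-10) + A*y(-8, 10) = 2*(-10)² - 1/197*0 = 2*100 + 0 = 200 + 0 = 200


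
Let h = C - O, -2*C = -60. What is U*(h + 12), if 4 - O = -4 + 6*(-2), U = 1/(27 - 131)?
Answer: -11/52 ≈ -0.21154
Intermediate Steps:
U = -1/104 (U = 1/(-104) = -1/104 ≈ -0.0096154)
C = 30 (C = -½*(-60) = 30)
O = 20 (O = 4 - (-4 + 6*(-2)) = 4 - (-4 - 12) = 4 - 1*(-16) = 4 + 16 = 20)
h = 10 (h = 30 - 1*20 = 30 - 20 = 10)
U*(h + 12) = -(10 + 12)/104 = -1/104*22 = -11/52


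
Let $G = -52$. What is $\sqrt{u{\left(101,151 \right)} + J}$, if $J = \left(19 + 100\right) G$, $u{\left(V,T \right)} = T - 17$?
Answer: $i \sqrt{6054} \approx 77.807 i$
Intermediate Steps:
$u{\left(V,T \right)} = -17 + T$ ($u{\left(V,T \right)} = T - 17 = -17 + T$)
$J = -6188$ ($J = \left(19 + 100\right) \left(-52\right) = 119 \left(-52\right) = -6188$)
$\sqrt{u{\left(101,151 \right)} + J} = \sqrt{\left(-17 + 151\right) - 6188} = \sqrt{134 - 6188} = \sqrt{-6054} = i \sqrt{6054}$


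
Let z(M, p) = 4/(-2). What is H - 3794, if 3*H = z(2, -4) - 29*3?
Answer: -11471/3 ≈ -3823.7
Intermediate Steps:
z(M, p) = -2 (z(M, p) = 4*(-½) = -2)
H = -89/3 (H = (-2 - 29*3)/3 = (-2 - 87)/3 = (⅓)*(-89) = -89/3 ≈ -29.667)
H - 3794 = -89/3 - 3794 = -11471/3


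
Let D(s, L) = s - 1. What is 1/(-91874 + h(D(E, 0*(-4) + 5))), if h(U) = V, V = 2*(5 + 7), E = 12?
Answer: -1/91850 ≈ -1.0887e-5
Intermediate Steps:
D(s, L) = -1 + s
V = 24 (V = 2*12 = 24)
h(U) = 24
1/(-91874 + h(D(E, 0*(-4) + 5))) = 1/(-91874 + 24) = 1/(-91850) = -1/91850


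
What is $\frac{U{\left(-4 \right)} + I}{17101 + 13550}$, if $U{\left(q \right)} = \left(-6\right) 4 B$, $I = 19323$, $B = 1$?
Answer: $\frac{6433}{10217} \approx 0.62964$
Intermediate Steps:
$U{\left(q \right)} = -24$ ($U{\left(q \right)} = \left(-6\right) 4 \cdot 1 = \left(-24\right) 1 = -24$)
$\frac{U{\left(-4 \right)} + I}{17101 + 13550} = \frac{-24 + 19323}{17101 + 13550} = \frac{19299}{30651} = 19299 \cdot \frac{1}{30651} = \frac{6433}{10217}$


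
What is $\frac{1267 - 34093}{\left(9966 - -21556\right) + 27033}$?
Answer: $- \frac{32826}{58555} \approx -0.5606$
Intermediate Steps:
$\frac{1267 - 34093}{\left(9966 - -21556\right) + 27033} = - \frac{32826}{\left(9966 + 21556\right) + 27033} = - \frac{32826}{31522 + 27033} = - \frac{32826}{58555}$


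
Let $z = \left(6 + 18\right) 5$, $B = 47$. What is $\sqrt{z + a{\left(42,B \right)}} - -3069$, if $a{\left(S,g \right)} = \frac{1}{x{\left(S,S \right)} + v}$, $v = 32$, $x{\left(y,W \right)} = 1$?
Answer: $3069 + \frac{\sqrt{130713}}{33} \approx 3080.0$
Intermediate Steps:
$a{\left(S,g \right)} = \frac{1}{33}$ ($a{\left(S,g \right)} = \frac{1}{1 + 32} = \frac{1}{33}$)
$z = 120$ ($z = 24 \cdot 5 = 120$)
$\sqrt{z + a{\left(42,B \right)}} - -3069 = \sqrt{120 + \frac{1}{33}} - -3069 = \sqrt{\frac{3961}{33}} + 3069 = \frac{\sqrt{130713}}{33} + 3069 = 3069 + \frac{\sqrt{130713}}{33}$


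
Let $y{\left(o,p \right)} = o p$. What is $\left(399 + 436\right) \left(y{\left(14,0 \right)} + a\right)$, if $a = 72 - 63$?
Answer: $7515$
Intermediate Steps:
$a = 9$ ($a = 72 - 63 = 9$)
$\left(399 + 436\right) \left(y{\left(14,0 \right)} + a\right) = \left(399 + 436\right) \left(14 \cdot 0 + 9\right) = 835 \left(0 + 9\right) = 835 \cdot 9 = 7515$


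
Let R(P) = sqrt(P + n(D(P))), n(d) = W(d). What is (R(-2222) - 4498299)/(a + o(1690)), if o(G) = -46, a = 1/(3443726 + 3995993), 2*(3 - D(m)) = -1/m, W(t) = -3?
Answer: 11155360179327/114075691 - 37198595*I*sqrt(89)/342227073 ≈ 97789.0 - 1.0254*I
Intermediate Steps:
D(m) = 3 + 1/(2*m) (D(m) = 3 - (-1)/(2*m) = 3 + 1/(2*m))
a = 1/7439719 ≈ 1.3441e-7
n(d) = -3
R(P) = sqrt(-3 + P) (R(P) = sqrt(P - 3) = sqrt(-3 + P))
(R(-2222) - 4498299)/(a + o(1690)) = (sqrt(-3 - 2222) - 4498299)/(1/7439719 - 46) = (sqrt(-2225) - 4498299)/(-342227073/7439719) = (5*I*sqrt(89) - 4498299)*(-7439719/342227073) = (-4498299 + 5*I*sqrt(89))*(-7439719/342227073) = 11155360179327/114075691 - 37198595*I*sqrt(89)/342227073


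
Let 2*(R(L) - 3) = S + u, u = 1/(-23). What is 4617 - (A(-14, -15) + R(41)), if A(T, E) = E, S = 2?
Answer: 212889/46 ≈ 4628.0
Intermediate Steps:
u = -1/23 ≈ -0.043478
R(L) = 183/46 (R(L) = 3 + (2 - 1/23)/2 = 3 + (½)*(45/23) = 3 + 45/46 = 183/46)
4617 - (A(-14, -15) + R(41)) = 4617 - (-15 + 183/46) = 4617 - 1*(-507/46) = 4617 + 507/46 = 212889/46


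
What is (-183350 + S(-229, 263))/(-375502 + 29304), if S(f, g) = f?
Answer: 183579/346198 ≈ 0.53027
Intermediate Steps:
(-183350 + S(-229, 263))/(-375502 + 29304) = (-183350 - 229)/(-375502 + 29304) = -183579/(-346198) = -183579*(-1/346198) = 183579/346198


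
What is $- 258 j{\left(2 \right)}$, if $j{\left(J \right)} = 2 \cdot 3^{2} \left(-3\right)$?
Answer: $13932$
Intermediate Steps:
$j{\left(J \right)} = -54$ ($j{\left(J \right)} = 2 \cdot 9 \left(-3\right) = 18 \left(-3\right) = -54$)
$- 258 j{\left(2 \right)} = \left(-258\right) \left(-54\right) = 13932$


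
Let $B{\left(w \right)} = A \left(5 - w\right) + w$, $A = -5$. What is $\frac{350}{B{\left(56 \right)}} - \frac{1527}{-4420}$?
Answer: $\frac{2021897}{1374620} \approx 1.4709$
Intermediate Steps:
$B{\left(w \right)} = -25 + 6 w$ ($B{\left(w \right)} = - 5 \left(5 - w\right) + w = \left(-25 + 5 w\right) + w = -25 + 6 w$)
$\frac{350}{B{\left(56 \right)}} - \frac{1527}{-4420} = \frac{350}{-25 + 6 \cdot 56} - \frac{1527}{-4420} = \frac{350}{-25 + 336} - - \frac{1527}{4420} = \frac{350}{311} + \frac{1527}{4420} = \frac{2021897}{1374620}$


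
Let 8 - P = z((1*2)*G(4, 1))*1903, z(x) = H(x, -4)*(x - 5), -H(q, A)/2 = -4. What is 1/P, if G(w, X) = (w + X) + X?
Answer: -1/106560 ≈ -9.3844e-6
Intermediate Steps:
H(q, A) = 8 (H(q, A) = -2*(-4) = 8)
G(w, X) = w + 2*X (G(w, X) = (X + w) + X = w + 2*X)
z(x) = -40 + 8*x (z(x) = 8*(x - 5) = 8*(-5 + x) = -40 + 8*x)
P = -106560 (P = 8 - (-40 + 8*((1*2)*(4 + 2*1)))*1903 = 8 - (-40 + 8*(2*(4 + 2)))*1903 = 8 - (-40 + 8*(2*6))*1903 = 8 - (-40 + 8*12)*1903 = 8 - (-40 + 96)*1903 = 8 - 56*1903 = 8 - 1*106568 = 8 - 106568 = -106560)
1/P = 1/(-106560) = -1/106560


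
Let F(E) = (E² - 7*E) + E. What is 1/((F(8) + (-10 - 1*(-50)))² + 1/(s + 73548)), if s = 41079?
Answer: 114627/359470273 ≈ 0.00031888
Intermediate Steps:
F(E) = E² - 6*E
1/((F(8) + (-10 - 1*(-50)))² + 1/(s + 73548)) = 1/((8*(-6 + 8) + (-10 - 1*(-50)))² + 1/(41079 + 73548)) = 1/((8*2 + (-10 + 50))² + 1/114627) = 1/((16 + 40)² + 1/114627) = 1/(56² + 1/114627) = 1/(3136 + 1/114627) = 1/(359470273/114627) = 114627/359470273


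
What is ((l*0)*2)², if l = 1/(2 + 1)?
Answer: 0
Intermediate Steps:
l = ⅓ (l = 1/3 = ⅓ ≈ 0.33333)
((l*0)*2)² = (((⅓)*0)*2)² = (0*2)² = 0² = 0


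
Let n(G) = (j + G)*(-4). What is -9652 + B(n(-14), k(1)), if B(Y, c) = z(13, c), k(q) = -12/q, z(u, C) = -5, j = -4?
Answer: -9657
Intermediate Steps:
n(G) = 16 - 4*G (n(G) = (-4 + G)*(-4) = 16 - 4*G)
B(Y, c) = -5
-9652 + B(n(-14), k(1)) = -9652 - 5 = -9657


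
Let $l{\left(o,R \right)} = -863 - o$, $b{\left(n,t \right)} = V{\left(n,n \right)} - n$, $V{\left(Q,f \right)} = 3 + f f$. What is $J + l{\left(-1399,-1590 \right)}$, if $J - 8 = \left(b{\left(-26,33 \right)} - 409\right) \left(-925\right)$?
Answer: $-273256$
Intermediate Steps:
$V{\left(Q,f \right)} = 3 + f^{2}$
$b{\left(n,t \right)} = 3 + n^{2} - n$ ($b{\left(n,t \right)} = \left(3 + n^{2}\right) - n = 3 + n^{2} - n$)
$J = -273792$ ($J = 8 + \left(\left(3 + \left(-26\right)^{2} - -26\right) - 409\right) \left(-925\right) = 8 + \left(\left(3 + 676 + 26\right) - 409\right) \left(-925\right) = 8 + \left(705 - 409\right) \left(-925\right) = 8 + 296 \left(-925\right) = 8 - 273800 = -273792$)
$J + l{\left(-1399,-1590 \right)} = -273792 - -536 = -273792 + \left(-863 + 1399\right) = -273792 + 536 = -273256$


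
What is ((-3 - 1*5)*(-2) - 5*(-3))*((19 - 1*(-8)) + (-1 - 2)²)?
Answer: 1116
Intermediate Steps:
((-3 - 1*5)*(-2) - 5*(-3))*((19 - 1*(-8)) + (-1 - 2)²) = ((-3 - 5)*(-2) + 15)*((19 + 8) + (-3)²) = (-8*(-2) + 15)*(27 + 9) = (16 + 15)*36 = 31*36 = 1116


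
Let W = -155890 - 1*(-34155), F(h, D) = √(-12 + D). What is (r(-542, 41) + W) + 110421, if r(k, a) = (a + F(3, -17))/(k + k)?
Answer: -12264417/1084 - I*√29/1084 ≈ -11314.0 - 0.0049679*I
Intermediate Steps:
W = -121735 (W = -155890 + 34155 = -121735)
r(k, a) = (a + I*√29)/(2*k) (r(k, a) = (a + √(-12 - 17))/(k + k) = (a + √(-29))/((2*k)) = (a + I*√29)*(1/(2*k)) = (a + I*√29)/(2*k))
(r(-542, 41) + W) + 110421 = ((½)*(41 + I*√29)/(-542) - 121735) + 110421 = ((½)*(-1/542)*(41 + I*√29) - 121735) + 110421 = ((-41/1084 - I*√29/1084) - 121735) + 110421 = (-131960781/1084 - I*√29/1084) + 110421 = -12264417/1084 - I*√29/1084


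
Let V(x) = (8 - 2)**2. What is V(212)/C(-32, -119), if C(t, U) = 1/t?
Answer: -1152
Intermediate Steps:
V(x) = 36 (V(x) = 6**2 = 36)
V(212)/C(-32, -119) = 36/(1/(-32)) = 36/(-1/32) = 36*(-32) = -1152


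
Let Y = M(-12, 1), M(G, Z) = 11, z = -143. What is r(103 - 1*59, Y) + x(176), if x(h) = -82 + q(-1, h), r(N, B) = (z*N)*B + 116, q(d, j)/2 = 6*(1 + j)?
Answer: -67054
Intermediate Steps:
Y = 11
q(d, j) = 12 + 12*j (q(d, j) = 2*(6*(1 + j)) = 2*(6 + 6*j) = 12 + 12*j)
r(N, B) = 116 - 143*B*N (r(N, B) = (-143*N)*B + 116 = -143*B*N + 116 = 116 - 143*B*N)
x(h) = -70 + 12*h (x(h) = -82 + (12 + 12*h) = -70 + 12*h)
r(103 - 1*59, Y) + x(176) = (116 - 143*11*(103 - 1*59)) + (-70 + 12*176) = (116 - 143*11*(103 - 59)) + (-70 + 2112) = (116 - 143*11*44) + 2042 = (116 - 69212) + 2042 = -69096 + 2042 = -67054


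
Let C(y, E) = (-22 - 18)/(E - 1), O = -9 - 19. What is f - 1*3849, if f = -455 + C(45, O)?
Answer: -124776/29 ≈ -4302.6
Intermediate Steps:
O = -28
C(y, E) = -40/(-1 + E)
f = -13155/29 (f = -455 - 40/(-1 - 28) = -455 - 40/(-29) = -455 - 40*(-1/29) = -455 + 40/29 = -13155/29 ≈ -453.62)
f - 1*3849 = -13155/29 - 1*3849 = -13155/29 - 3849 = -124776/29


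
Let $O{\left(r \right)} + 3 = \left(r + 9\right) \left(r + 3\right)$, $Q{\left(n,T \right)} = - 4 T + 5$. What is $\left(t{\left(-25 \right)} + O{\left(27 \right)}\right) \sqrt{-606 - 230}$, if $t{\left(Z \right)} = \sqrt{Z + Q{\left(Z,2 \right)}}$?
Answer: $- 4 \sqrt{1463} + 2154 i \sqrt{209} \approx -153.0 + 31140.0 i$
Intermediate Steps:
$Q{\left(n,T \right)} = 5 - 4 T$
$O{\left(r \right)} = -3 + \left(3 + r\right) \left(9 + r\right)$ ($O{\left(r \right)} = -3 + \left(r + 9\right) \left(r + 3\right) = -3 + \left(9 + r\right) \left(3 + r\right) = -3 + \left(3 + r\right) \left(9 + r\right)$)
$t{\left(Z \right)} = \sqrt{-3 + Z}$ ($t{\left(Z \right)} = \sqrt{Z + \left(5 - 8\right)} = \sqrt{Z - 3} = \sqrt{-3 + Z}$)
$\left(t{\left(-25 \right)} + O{\left(27 \right)}\right) \sqrt{-606 - 230} = \left(\sqrt{-3 - 25} + \left(24 + 27^{2} + 12 \cdot 27\right)\right) \sqrt{-606 - 230} = \left(\sqrt{-28} + \left(24 + 729 + 324\right)\right) \sqrt{-836} = \left(2 i \sqrt{7} + 1077\right) 2 i \sqrt{209} = \left(1077 + 2 i \sqrt{7}\right) 2 i \sqrt{209} = 2 i \sqrt{209} \left(1077 + 2 i \sqrt{7}\right)$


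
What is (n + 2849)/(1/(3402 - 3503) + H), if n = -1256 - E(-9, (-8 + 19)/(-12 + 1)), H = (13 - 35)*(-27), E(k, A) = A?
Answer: 160994/59993 ≈ 2.6835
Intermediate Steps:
H = 594 (H = -22*(-27) = 594)
n = -1255 (n = -1256 - (-8 + 19)/(-12 + 1) = -1256 - 11/(-11) = -1256 - 11*(-1)/11 = -1256 - 1*(-1) = -1256 + 1 = -1255)
(n + 2849)/(1/(3402 - 3503) + H) = (-1255 + 2849)/(1/(3402 - 3503) + 594) = 1594/(1/(-101) + 594) = 1594/(-1/101 + 594) = 1594/(59993/101) = 1594*(101/59993) = 160994/59993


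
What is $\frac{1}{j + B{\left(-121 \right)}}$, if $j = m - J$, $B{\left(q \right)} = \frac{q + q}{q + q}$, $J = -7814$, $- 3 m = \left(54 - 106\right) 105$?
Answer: $\frac{1}{9635} \approx 0.00010379$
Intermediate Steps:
$m = 1820$ ($m = - \frac{\left(54 - 106\right) 105}{3} = - \frac{\left(-52\right) 105}{3} = \left(- \frac{1}{3}\right) \left(-5460\right) = 1820$)
$B{\left(q \right)} = 1$ ($B{\left(q \right)} = \frac{2 q}{2 q} = 2 q \frac{1}{2 q} = 1$)
$j = 9634$ ($j = 1820 - -7814 = 1820 + 7814 = 9634$)
$\frac{1}{j + B{\left(-121 \right)}} = \frac{1}{9634 + 1} = \frac{1}{9635}$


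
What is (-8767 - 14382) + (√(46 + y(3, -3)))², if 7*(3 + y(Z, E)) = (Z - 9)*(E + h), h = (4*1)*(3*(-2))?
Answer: -161580/7 ≈ -23083.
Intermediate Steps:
h = -24 (h = 4*(-6) = -24)
y(Z, E) = -3 + (-24 + E)*(-9 + Z)/7 (y(Z, E) = -3 + ((Z - 9)*(E - 24))/7 = -3 + ((-9 + Z)*(-24 + E))/7 = -3 + ((-24 + E)*(-9 + Z))/7 = -3 + (-24 + E)*(-9 + Z)/7)
(-8767 - 14382) + (√(46 + y(3, -3)))² = (-8767 - 14382) + (√(46 + (195/7 - 24/7*3 - 9/7*(-3) + (⅐)*(-3)*3)))² = -23149 + (√(46 + (195/7 - 72/7 + 27/7 - 9/7)))² = -23149 + (√(46 + 141/7))² = -23149 + (√(463/7))² = -23149 + (√3241/7)² = -23149 + 463/7 = -161580/7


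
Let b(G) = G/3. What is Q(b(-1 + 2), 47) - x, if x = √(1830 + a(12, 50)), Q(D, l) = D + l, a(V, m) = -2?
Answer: 142/3 - 2*√457 ≈ 4.5782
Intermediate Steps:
b(G) = G/3 (b(G) = G*(⅓) = G/3)
x = 2*√457 (x = √(1830 - 2) = √1828 = 2*√457 ≈ 42.755)
Q(b(-1 + 2), 47) - x = ((-1 + 2)/3 + 47) - 2*√457 = ((⅓)*1 + 47) - 2*√457 = (⅓ + 47) - 2*√457 = 142/3 - 2*√457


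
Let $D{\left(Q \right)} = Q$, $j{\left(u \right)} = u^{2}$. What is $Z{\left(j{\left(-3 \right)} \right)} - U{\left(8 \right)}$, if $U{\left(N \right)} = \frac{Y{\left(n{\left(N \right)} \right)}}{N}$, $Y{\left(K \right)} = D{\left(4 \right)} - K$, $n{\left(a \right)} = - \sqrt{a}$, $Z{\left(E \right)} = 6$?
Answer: $\frac{11}{2} - \frac{\sqrt{2}}{4} \approx 5.1464$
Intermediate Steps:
$Y{\left(K \right)} = 4 - K$
$U{\left(N \right)} = \frac{4 + \sqrt{N}}{N}$ ($U{\left(N \right)} = \frac{4 - - \sqrt{N}}{N} = \frac{4 + \sqrt{N}}{N}$)
$Z{\left(j{\left(-3 \right)} \right)} - U{\left(8 \right)} = 6 - \frac{4 + \sqrt{8}}{8} = 6 - \frac{4 + 2 \sqrt{2}}{8} = 6 - \left(\frac{1}{2} + \frac{\sqrt{2}}{4}\right) = \frac{11}{2} - \frac{\sqrt{2}}{4}$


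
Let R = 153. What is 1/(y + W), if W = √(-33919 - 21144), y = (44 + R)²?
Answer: 38809/1506193544 - I*√55063/1506193544 ≈ 2.5766e-5 - 1.5579e-7*I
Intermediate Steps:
y = 38809 (y = (44 + 153)² = 197² = 38809)
W = I*√55063 (W = √(-55063) = I*√55063 ≈ 234.66*I)
1/(y + W) = 1/(38809 + I*√55063)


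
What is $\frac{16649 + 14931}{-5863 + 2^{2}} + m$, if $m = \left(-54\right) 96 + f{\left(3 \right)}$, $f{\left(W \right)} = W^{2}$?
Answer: $- \frac{30351905}{5859} \approx -5180.4$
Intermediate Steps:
$m = -5175$ ($m = \left(-54\right) 96 + 3^{2} = -5184 + 9 = -5175$)
$\frac{16649 + 14931}{-5863 + 2^{2}} + m = \frac{16649 + 14931}{-5863 + 2^{2}} - 5175 = \frac{31580}{-5863 + 4} - 5175 = \frac{31580}{-5859} - 5175 = 31580 \left(- \frac{1}{5859}\right) - 5175 = - \frac{31580}{5859} - 5175 = - \frac{30351905}{5859}$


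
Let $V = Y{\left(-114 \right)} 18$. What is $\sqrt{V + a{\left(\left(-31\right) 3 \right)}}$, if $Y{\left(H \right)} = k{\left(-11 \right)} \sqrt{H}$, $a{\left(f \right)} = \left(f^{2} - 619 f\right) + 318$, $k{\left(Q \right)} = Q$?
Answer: $\sqrt{66534 - 198 i \sqrt{114}} \approx 257.97 - 4.097 i$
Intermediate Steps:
$a{\left(f \right)} = 318 + f^{2} - 619 f$
$Y{\left(H \right)} = - 11 \sqrt{H}$
$V = - 198 i \sqrt{114}$ ($V = - 11 \sqrt{-114} \cdot 18 = - 11 i \sqrt{114} \cdot 18 = - 198 i \sqrt{114} \approx - 2114.1 i$)
$\sqrt{V + a{\left(\left(-31\right) 3 \right)}} = \sqrt{- 198 i \sqrt{114} + \left(318 + \left(\left(-31\right) 3\right)^{2} - 619 \left(\left(-31\right) 3\right)\right)} = \sqrt{- 198 i \sqrt{114} + \left(318 + \left(-93\right)^{2} - -57567\right)} = \sqrt{- 198 i \sqrt{114} + \left(318 + 8649 + 57567\right)} = \sqrt{- 198 i \sqrt{114} + 66534} = \sqrt{66534 - 198 i \sqrt{114}}$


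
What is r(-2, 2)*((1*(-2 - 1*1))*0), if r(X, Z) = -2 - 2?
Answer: 0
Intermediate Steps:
r(X, Z) = -4
r(-2, 2)*((1*(-2 - 1*1))*0) = -4*1*(-2 - 1*1)*0 = -4*1*(-2 - 1)*0 = -4*1*(-3)*0 = -(-12)*0 = -4*0 = 0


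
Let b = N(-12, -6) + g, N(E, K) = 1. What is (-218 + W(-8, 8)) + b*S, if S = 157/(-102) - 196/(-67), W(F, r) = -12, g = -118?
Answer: -893387/2278 ≈ -392.18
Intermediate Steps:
b = -117 (b = 1 - 118 = -117)
S = 9473/6834 (S = 157*(-1/102) - 196*(-1/67) = -157/102 + 196/67 = 9473/6834 ≈ 1.3862)
(-218 + W(-8, 8)) + b*S = (-218 - 12) - 117*9473/6834 = -230 - 369447/2278 = -893387/2278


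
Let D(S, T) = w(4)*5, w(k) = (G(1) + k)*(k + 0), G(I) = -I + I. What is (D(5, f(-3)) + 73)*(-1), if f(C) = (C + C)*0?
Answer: -153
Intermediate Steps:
f(C) = 0 (f(C) = (2*C)*0 = 0)
G(I) = 0
w(k) = k² (w(k) = (0 + k)*(k + 0) = k*k = k²)
D(S, T) = 80 (D(S, T) = 4²*5 = 16*5 = 80)
(D(5, f(-3)) + 73)*(-1) = (80 + 73)*(-1) = 153*(-1) = -153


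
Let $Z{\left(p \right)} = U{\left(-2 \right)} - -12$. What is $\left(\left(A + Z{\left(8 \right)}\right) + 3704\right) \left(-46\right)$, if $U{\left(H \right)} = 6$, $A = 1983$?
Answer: $-262430$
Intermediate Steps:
$Z{\left(p \right)} = 18$ ($Z{\left(p \right)} = 6 - -12 = 6 + 12 = 18$)
$\left(\left(A + Z{\left(8 \right)}\right) + 3704\right) \left(-46\right) = \left(\left(1983 + 18\right) + 3704\right) \left(-46\right) = \left(2001 + 3704\right) \left(-46\right) = 5705 \left(-46\right) = -262430$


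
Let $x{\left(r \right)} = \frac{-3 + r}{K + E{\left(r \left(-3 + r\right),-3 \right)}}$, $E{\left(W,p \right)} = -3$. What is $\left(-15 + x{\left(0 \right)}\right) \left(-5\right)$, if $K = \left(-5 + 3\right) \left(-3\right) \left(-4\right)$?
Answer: $\frac{670}{9} \approx 74.444$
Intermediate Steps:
$K = -24$ ($K = \left(-2\right) \left(-3\right) \left(-4\right) = 6 \left(-4\right) = -24$)
$x{\left(r \right)} = \frac{1}{9} - \frac{r}{27}$ ($x{\left(r \right)} = \frac{-3 + r}{-24 - 3} = \frac{-3 + r}{-27} = \left(-3 + r\right) \left(- \frac{1}{27}\right) = \frac{1}{9} - \frac{r}{27}$)
$\left(-15 + x{\left(0 \right)}\right) \left(-5\right) = \left(-15 + \left(\frac{1}{9} - 0\right)\right) \left(-5\right) = \left(-15 + \left(\frac{1}{9} + 0\right)\right) \left(-5\right) = \left(-15 + \frac{1}{9}\right) \left(-5\right) = \left(- \frac{134}{9}\right) \left(-5\right) = \frac{670}{9}$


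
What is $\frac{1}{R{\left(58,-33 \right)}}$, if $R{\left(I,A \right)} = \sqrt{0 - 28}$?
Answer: $- \frac{i \sqrt{7}}{14} \approx - 0.18898 i$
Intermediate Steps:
$R{\left(I,A \right)} = 2 i \sqrt{7}$ ($R{\left(I,A \right)} = \sqrt{-28} = 2 i \sqrt{7}$)
$\frac{1}{R{\left(58,-33 \right)}} = \frac{1}{2 i \sqrt{7}} = - \frac{i \sqrt{7}}{14}$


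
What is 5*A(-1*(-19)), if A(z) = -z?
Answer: -95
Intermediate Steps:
5*A(-1*(-19)) = 5*(-(-1)*(-19)) = 5*(-1*19) = 5*(-19) = -95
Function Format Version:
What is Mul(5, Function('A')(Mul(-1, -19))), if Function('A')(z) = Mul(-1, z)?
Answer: -95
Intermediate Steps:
Mul(5, Function('A')(Mul(-1, -19))) = Mul(5, Mul(-1, Mul(-1, -19))) = Mul(5, Mul(-1, 19)) = Mul(5, -19) = -95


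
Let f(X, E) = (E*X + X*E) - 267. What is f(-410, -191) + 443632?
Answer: 599985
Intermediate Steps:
f(X, E) = -267 + 2*E*X (f(X, E) = (E*X + E*X) - 267 = 2*E*X - 267 = -267 + 2*E*X)
f(-410, -191) + 443632 = (-267 + 2*(-191)*(-410)) + 443632 = (-267 + 156620) + 443632 = 156353 + 443632 = 599985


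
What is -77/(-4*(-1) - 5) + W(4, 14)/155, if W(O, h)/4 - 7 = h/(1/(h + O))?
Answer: 12971/155 ≈ 83.684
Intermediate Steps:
W(O, h) = 28 + 4*h*(O + h) (W(O, h) = 28 + 4*(h/(1/(h + O))) = 28 + 4*(h/(1/(O + h))) = 28 + 4*(h*(O + h)) = 28 + 4*h*(O + h))
-77/(-4*(-1) - 5) + W(4, 14)/155 = -77/(-4*(-1) - 5) + (28 + 4*14² + 4*4*14)/155 = -77/(4 - 5) + (28 + 4*196 + 224)*(1/155) = -77/(-1) + (28 + 784 + 224)*(1/155) = -77*(-1) + 1036*(1/155) = 77 + 1036/155 = 12971/155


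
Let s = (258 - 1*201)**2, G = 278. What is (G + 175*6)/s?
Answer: 1328/3249 ≈ 0.40874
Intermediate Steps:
s = 3249 (s = (258 - 201)**2 = 57**2 = 3249)
(G + 175*6)/s = (278 + 175*6)/3249 = (278 + 1050)*(1/3249) = 1328*(1/3249) = 1328/3249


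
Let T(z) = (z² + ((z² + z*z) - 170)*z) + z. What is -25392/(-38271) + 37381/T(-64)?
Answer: 3834489047/6498109632 ≈ 0.59009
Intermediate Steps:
T(z) = z + z² + z*(-170 + 2*z²) (T(z) = (z² + ((z² + z²) - 170)*z) + z = (z² + (2*z² - 170)*z) + z = (z² + (-170 + 2*z²)*z) + z = (z² + z*(-170 + 2*z²)) + z = z + z² + z*(-170 + 2*z²))
-25392/(-38271) + 37381/T(-64) = -25392/(-38271) + 37381/((-64*(-169 - 64 + 2*(-64)²))) = -25392*(-1/38271) + 37381/((-64*(-169 - 64 + 2*4096))) = 8464/12757 + 37381/((-64*(-169 - 64 + 8192))) = 8464/12757 + 37381/((-64*7959)) = 8464/12757 + 37381/(-509376) = 8464/12757 + 37381*(-1/509376) = 8464/12757 - 37381/509376 = 3834489047/6498109632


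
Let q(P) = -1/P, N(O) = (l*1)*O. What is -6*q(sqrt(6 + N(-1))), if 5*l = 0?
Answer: sqrt(6) ≈ 2.4495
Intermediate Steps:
l = 0 (l = (1/5)*0 = 0)
N(O) = 0 (N(O) = (0*1)*O = 0*O = 0)
-6*q(sqrt(6 + N(-1))) = -(-6)/(sqrt(6 + 0)) = -(-6)/(sqrt(6)) = -(-6)*sqrt(6)/6 = -(-1)*sqrt(6) = sqrt(6)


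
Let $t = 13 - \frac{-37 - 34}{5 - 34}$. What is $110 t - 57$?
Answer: $\frac{32007}{29} \approx 1103.7$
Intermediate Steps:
$t = \frac{306}{29}$ ($t = 13 - - \frac{71}{-29} = 13 - \left(-71\right) \left(- \frac{1}{29}\right) = 13 - \frac{71}{29} = \frac{306}{29} \approx 10.552$)
$110 t - 57 = 110 \cdot \frac{306}{29} - 57 = \frac{33660}{29} - 57 = \frac{32007}{29}$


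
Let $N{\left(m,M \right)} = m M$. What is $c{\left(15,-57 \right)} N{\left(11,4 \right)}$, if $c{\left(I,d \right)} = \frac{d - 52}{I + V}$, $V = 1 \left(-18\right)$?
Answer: $\frac{4796}{3} \approx 1598.7$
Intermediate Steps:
$V = -18$
$c{\left(I,d \right)} = \frac{-52 + d}{-18 + I}$ ($c{\left(I,d \right)} = \frac{d - 52}{I - 18} = \frac{d - 52}{-18 + I} = \frac{-52 + d}{-18 + I}$)
$N{\left(m,M \right)} = M m$
$c{\left(15,-57 \right)} N{\left(11,4 \right)} = \frac{-52 - 57}{-18 + 15} \cdot 4 \cdot 11 = \frac{1}{-3} \left(-109\right) 44 = \left(- \frac{1}{3}\right) \left(-109\right) 44 = \frac{109}{3} \cdot 44 = \frac{4796}{3}$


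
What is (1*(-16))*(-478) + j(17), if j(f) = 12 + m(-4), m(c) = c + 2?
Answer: 7658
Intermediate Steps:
m(c) = 2 + c
j(f) = 10 (j(f) = 12 + (2 - 4) = 12 - 2 = 10)
(1*(-16))*(-478) + j(17) = (1*(-16))*(-478) + 10 = -16*(-478) + 10 = 7648 + 10 = 7658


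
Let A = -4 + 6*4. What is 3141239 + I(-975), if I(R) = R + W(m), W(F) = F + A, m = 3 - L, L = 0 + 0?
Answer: 3140287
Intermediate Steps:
L = 0
m = 3 (m = 3 - 1*0 = 3 + 0 = 3)
A = 20 (A = -4 + 24 = 20)
W(F) = 20 + F (W(F) = F + 20 = 20 + F)
I(R) = 23 + R (I(R) = R + (20 + 3) = R + 23 = 23 + R)
3141239 + I(-975) = 3141239 + (23 - 975) = 3141239 - 952 = 3140287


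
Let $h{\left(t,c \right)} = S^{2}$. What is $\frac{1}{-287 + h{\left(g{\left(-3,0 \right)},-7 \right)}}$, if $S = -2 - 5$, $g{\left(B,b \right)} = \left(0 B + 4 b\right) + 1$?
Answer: $- \frac{1}{238} \approx -0.0042017$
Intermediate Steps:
$g{\left(B,b \right)} = 1 + 4 b$ ($g{\left(B,b \right)} = \left(0 + 4 b\right) + 1 = 4 b + 1 = 1 + 4 b$)
$S = -7$ ($S = -2 - 5 = -7$)
$h{\left(t,c \right)} = 49$ ($h{\left(t,c \right)} = \left(-7\right)^{2} = 49$)
$\frac{1}{-287 + h{\left(g{\left(-3,0 \right)},-7 \right)}} = \frac{1}{-287 + 49} = \frac{1}{-238} = - \frac{1}{238}$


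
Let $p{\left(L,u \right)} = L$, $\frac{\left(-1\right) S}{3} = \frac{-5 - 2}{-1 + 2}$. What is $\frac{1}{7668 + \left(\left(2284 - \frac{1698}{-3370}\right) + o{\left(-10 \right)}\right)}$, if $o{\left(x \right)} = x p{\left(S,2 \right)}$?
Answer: $\frac{1685}{16416119} \approx 0.00010264$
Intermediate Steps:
$S = 21$ ($S = - 3 \frac{-5 - 2}{-1 + 2} = - 3 \left(- \frac{7}{1}\right) = - 3 \left(\left(-7\right) 1\right) = \left(-3\right) \left(-7\right) = 21$)
$o{\left(x \right)} = 21 x$ ($o{\left(x \right)} = x 21 = 21 x$)
$\frac{1}{7668 + \left(\left(2284 - \frac{1698}{-3370}\right) + o{\left(-10 \right)}\right)} = \frac{1}{7668 + \left(\left(2284 - \frac{1698}{-3370}\right) + 21 \left(-10\right)\right)} = \frac{1}{7668 + \left(\left(2284 - - \frac{849}{1685}\right) - 210\right)} = \frac{1}{7668 + \left(\left(2284 + \frac{849}{1685}\right) - 210\right)} = \frac{1}{7668 + \left(\frac{3849389}{1685} - 210\right)} = \frac{1}{7668 + \frac{3495539}{1685}} = \frac{1}{\frac{16416119}{1685}} = \frac{1685}{16416119}$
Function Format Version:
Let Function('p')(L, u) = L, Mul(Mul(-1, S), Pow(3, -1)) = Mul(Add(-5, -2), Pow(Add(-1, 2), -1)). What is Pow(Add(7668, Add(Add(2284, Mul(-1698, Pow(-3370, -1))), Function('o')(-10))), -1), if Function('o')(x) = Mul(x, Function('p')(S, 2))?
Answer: Rational(1685, 16416119) ≈ 0.00010264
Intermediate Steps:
S = 21 (S = Mul(-3, Mul(Add(-5, -2), Pow(Add(-1, 2), -1))) = Mul(-3, Mul(-7, Pow(1, -1))) = Mul(-3, Mul(-7, 1)) = Mul(-3, -7) = 21)
Function('o')(x) = Mul(21, x) (Function('o')(x) = Mul(x, 21) = Mul(21, x))
Pow(Add(7668, Add(Add(2284, Mul(-1698, Pow(-3370, -1))), Function('o')(-10))), -1) = Pow(Add(7668, Add(Add(2284, Mul(-1698, Pow(-3370, -1))), Mul(21, -10))), -1) = Pow(Add(7668, Add(Add(2284, Mul(-1698, Rational(-1, 3370))), -210)), -1) = Pow(Add(7668, Add(Add(2284, Rational(849, 1685)), -210)), -1) = Pow(Add(7668, Add(Rational(3849389, 1685), -210)), -1) = Pow(Add(7668, Rational(3495539, 1685)), -1) = Pow(Rational(16416119, 1685), -1) = Rational(1685, 16416119)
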